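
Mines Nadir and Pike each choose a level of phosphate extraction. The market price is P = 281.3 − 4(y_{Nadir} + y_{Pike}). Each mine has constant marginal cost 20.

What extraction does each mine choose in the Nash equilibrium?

21.775

Mine Nadir's profit: π = y_{Nadir}(281.3 − 4(y_{Nadir} + y_{Pike})) − 20y_{Nadir}.
∂π/∂y_{Nadir} = 261.3 − 8y_{Nadir} − 4y_{Pike} = 0, so y_{Nadir} = 32.6625 − 0.5y_{Pike}.
Setting y_{Nadir} = y_{Pike} in the reaction function: y_{Nadir} = 32.6625 − 0.5y_{Nadir}, so y_{Nadir} = 32.6625 / 1.5 = 21.775.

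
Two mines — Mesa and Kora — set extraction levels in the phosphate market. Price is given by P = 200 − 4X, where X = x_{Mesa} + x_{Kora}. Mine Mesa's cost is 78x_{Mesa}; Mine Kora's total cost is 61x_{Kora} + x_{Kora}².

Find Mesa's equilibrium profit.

430.5625

Mine Mesa's profit: π = x_{Mesa}(200 − 4(x_{Mesa} + x_{Kora})) − 78x_{Mesa}.
∂π/∂x_{Mesa} = 122 − 8x_{Mesa} − 4x_{Kora} = 0, so x_{Mesa} = 15.25 − 0.5x_{Kora}.
For Kora: ∂π/∂x_{Kora} = 139 − 10x_{Kora} − 4x_{Mesa} = 0 ⇒ x_{Kora} = 13.9 − 0.4x_{Mesa}.
Substituting the second reaction function into the first: x_{Mesa} = 15.25 − 0.5(13.9 − 0.4x_{Mesa}), which gives 0.8x_{Mesa} = 8.3 ⇒ x_{Mesa} = 10.375.
Then x_{Kora} = 13.9 − 0.4·10.375 = 9.75.
Price P = 200 − 4·20.125 = 119.5.
Mesa's profit: (119.5 − 78)·10.375 = 430.5625.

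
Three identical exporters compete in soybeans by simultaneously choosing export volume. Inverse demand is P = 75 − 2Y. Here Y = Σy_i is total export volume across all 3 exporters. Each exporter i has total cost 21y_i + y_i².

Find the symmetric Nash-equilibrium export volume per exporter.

5.4

A representative exporter's profit is π_i = y_i(75 − 2Y) − 21y_i − y_i², with Y = y_i + Σ_{j≠i} y_j.
First-order condition: 54 − 6y_i − 2Σ_{j≠i} y_j = 0.
With identical exporters, set every y_j = y: then 54 − 6y − 4y = 0, i.e. y = 54/10 = 5.4.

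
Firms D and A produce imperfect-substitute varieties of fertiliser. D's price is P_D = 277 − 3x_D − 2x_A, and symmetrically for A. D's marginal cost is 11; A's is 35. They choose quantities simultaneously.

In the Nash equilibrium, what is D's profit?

3622.6875

Firm D's profit: π = x_D(277 − 3x_D − 2x_A) − 11x_D.
∂π/∂x_D = 266 − 6x_D − 2x_A = 0 ⇒ x_D = 133/3 − (1/3)x_A.
Similarly x_A = 121/3 − (1/3)x_D.
Solving the two reaction functions simultaneously: (1 − (−1/3)(−1/3))x_D = 133/3 − (1/3)·(121/3), so (8/9)x_D = 278/9 and x_D = 34.75.
Then x_A = 121/3 − (1/3)·34.75 = 28.75.
P_D = 277 − 3·34.75 − 2·28.75 = 115.25.
Profit = (115.25 − 11)·34.75 = 3622.6875.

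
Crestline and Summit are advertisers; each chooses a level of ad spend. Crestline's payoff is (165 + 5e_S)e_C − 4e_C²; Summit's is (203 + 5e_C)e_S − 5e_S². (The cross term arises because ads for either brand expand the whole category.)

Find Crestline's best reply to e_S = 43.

Expanding Crestline's payoff: 165e_C + 5e_Se_C − 4e_C².
∂π/∂e_C = 165 + 5e_S − 8e_C = 0, so e_C = 20.625 + 0.625e_S.
At e_S = 43: e_C = 20.625 + 0.625·43 = 47.5.

47.5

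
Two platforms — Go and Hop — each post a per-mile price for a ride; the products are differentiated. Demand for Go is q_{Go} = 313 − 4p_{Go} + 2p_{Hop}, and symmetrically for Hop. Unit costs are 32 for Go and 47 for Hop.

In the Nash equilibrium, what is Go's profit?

7569

Go's profit: π = (p_{Go} − 32)(313 − 4p_{Go} + 2p_{Hop}).
∂π/∂p_{Go} = 441 − 8p_{Go} + 2p_{Hop} = 0 ⇒ p_{Go} = 55.125 + 0.25p_{Hop}.
Similarly p_{Hop} = 62.625 + 0.25p_{Go}.
Substituting the second reaction function into the first: p_{Go} = 55.125 + 0.25(62.625 + 0.25p_{Go}), which gives 0.9375p_{Go} = 2265/32 ⇒ p_{Go} = 75.5.
Then p_{Hop} = 62.625 + 0.25·75.5 = 81.5.
q_{Go} = 313 − 4·75.5 + 2·81.5 = 174.
Profit = (75.5 − 32)·174 = 7569.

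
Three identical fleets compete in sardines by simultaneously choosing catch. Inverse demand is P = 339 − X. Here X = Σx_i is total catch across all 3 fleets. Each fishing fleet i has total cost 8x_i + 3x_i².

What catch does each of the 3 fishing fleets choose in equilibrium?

33.1

A representative fishing fleet's profit is π_i = x_i(339 − X) − 8x_i − 3x_i², with X = x_i + Σ_{j≠i} x_j.
First-order condition: 331 − 8x_i − Σ_{j≠i} x_j = 0.
Imposing symmetry (x_j = x for all j) turns Σ_{j≠i} x_j into 2x, so 331 = 10x and x = 33.1.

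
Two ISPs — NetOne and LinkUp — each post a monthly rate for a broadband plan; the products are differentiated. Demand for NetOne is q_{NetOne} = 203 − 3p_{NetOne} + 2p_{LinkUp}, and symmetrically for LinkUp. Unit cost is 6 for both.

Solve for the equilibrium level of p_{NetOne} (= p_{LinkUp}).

55.25

NetOne's profit: π = (p_{NetOne} − 6)(203 − 3p_{NetOne} + 2p_{LinkUp}).
∂π/∂p_{NetOne} = 221 − 6p_{NetOne} + 2p_{LinkUp} = 0 ⇒ p_{NetOne} = 221/6 + (1/3)p_{LinkUp}.
Setting p_{NetOne} = p_{LinkUp} in the reaction function: p_{NetOne} = 221/6 + (1/3)p_{NetOne}, so p_{NetOne} = (221/6) / (2/3) = 55.25.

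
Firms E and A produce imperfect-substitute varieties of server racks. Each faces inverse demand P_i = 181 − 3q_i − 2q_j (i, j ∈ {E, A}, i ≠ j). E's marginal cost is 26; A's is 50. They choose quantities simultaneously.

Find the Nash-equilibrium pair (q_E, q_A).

20.875, 14.875

Firm E's profit: π = q_E(181 − 3q_E − 2q_A) − 26q_E.
∂π/∂q_E = 155 − 6q_E − 2q_A = 0 ⇒ q_E = 155/6 − (1/3)q_A.
Similarly q_A = 131/6 − (1/3)q_E.
Plugging q_A into E's best response: q_E = 155/6 − (1/3)(131/6 − (1/3)q_E) ⇒ (8/9)q_E = 167/9, so q_E = 20.875.
Then q_A = 131/6 − (1/3)·20.875 = 14.875.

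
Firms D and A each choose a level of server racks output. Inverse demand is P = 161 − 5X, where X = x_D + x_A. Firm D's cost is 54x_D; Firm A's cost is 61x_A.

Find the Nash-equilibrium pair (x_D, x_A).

Firm D's profit: π = x_D(161 − 5(x_D + x_A)) − 54x_D.
∂π/∂x_D = 107 − 10x_D − 5x_A = 0, so x_D = 10.7 − 0.5x_A.
By the same steps for A: x_A = 10 − 0.5x_D.
Solving the two reaction functions simultaneously: (1 − (−0.5)(−0.5))x_D = 10.7 − 0.5·10, so 0.75x_D = 5.7 and x_D = 7.6.
Then x_A = 10 − 0.5·7.6 = 6.2.

7.6, 6.2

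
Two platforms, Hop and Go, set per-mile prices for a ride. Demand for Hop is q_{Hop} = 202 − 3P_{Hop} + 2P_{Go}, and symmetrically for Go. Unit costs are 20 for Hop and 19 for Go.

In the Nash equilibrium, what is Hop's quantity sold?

Hop's profit: π = (P_{Hop} − 20)(202 − 3P_{Hop} + 2P_{Go}).
∂π/∂P_{Hop} = 262 − 6P_{Hop} + 2P_{Go} = 0 ⇒ P_{Hop} = 131/3 + (1/3)P_{Go}.
Similarly P_{Go} = 259/6 + (1/3)P_{Hop}.
Solving the two reaction functions simultaneously: (1 − (1/3)(1/3))P_{Hop} = 131/3 + (1/3)·(259/6), so (8/9)P_{Hop} = 1045/18 and P_{Hop} = 65.3125.
Then P_{Go} = 259/6 + (1/3)·65.3125 = 64.9375.
q_{Hop} = 202 − 3·65.3125 + 2·64.9375 = 135.9375.

135.9375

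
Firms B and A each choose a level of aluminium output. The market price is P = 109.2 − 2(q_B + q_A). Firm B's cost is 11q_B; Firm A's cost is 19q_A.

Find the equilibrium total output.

Firm B's profit: π = q_B(109.2 − 2(q_B + q_A)) − 11q_B.
∂π/∂q_B = 98.2 − 4q_B − 2q_A = 0, so q_B = 24.55 − 0.5q_A.
By the same steps for A: q_A = 22.55 − 0.5q_B.
Solving the two reaction functions simultaneously: (1 − (−0.5)(−0.5))q_B = 24.55 − 0.5·22.55, so 0.75q_B = 13.275 and q_B = 17.7.
Then q_A = 22.55 − 0.5·17.7 = 13.7.
Total output: 17.7 + 13.7 = 31.4.

31.4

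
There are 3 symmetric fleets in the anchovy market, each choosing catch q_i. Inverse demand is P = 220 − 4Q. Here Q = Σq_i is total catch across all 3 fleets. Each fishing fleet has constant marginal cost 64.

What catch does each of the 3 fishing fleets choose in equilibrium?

A representative fishing fleet's profit is π_i = q_i(220 − 4Q) − 64q_i, with Q = q_i + Σ_{j≠i} q_j.
First-order condition: 156 − 8q_i − 4Σ_{j≠i} q_j = 0.
With identical fishing fleets, set every q_j = q: then 156 − 8q − 8q = 0, i.e. q = 156/16 = 9.75.

9.75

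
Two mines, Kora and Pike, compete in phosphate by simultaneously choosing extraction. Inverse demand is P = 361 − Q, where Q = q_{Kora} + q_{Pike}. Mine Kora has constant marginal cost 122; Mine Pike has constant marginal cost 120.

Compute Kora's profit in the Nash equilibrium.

6241

Mine Kora's profit: π = q_{Kora}(361 − (q_{Kora} + q_{Pike})) − 122q_{Kora}.
∂π/∂q_{Kora} = 239 − 2q_{Kora} − q_{Pike} = 0, so q_{Kora} = 119.5 − 0.5q_{Pike}.
By the same steps for Pike: q_{Pike} = 120.5 − 0.5q_{Kora}.
Substituting the second reaction function into the first: q_{Kora} = 119.5 − 0.5(120.5 − 0.5q_{Kora}), which gives 0.75q_{Kora} = 59.25 ⇒ q_{Kora} = 79.
Then q_{Pike} = 120.5 − 0.5·79 = 81.
Price P = 361 − 160 = 201.
Kora's profit: (201 − 122)·79 = 6241.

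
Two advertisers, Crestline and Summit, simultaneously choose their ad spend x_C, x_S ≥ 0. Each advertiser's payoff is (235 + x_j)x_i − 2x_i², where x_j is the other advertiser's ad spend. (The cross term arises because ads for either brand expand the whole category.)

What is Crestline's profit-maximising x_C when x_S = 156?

97.75

Crestline's payoff is (235 + x_S)x_C − 2x_C².
∂π/∂x_C = 235 + x_S − 4x_C = 0, so x_C = 58.75 + 0.25x_S.
At x_S = 156: x_C = 58.75 + 0.25·156 = 97.75.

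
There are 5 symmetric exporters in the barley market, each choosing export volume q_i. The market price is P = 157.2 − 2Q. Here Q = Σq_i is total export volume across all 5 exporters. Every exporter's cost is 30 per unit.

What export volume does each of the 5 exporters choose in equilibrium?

10.6

A representative exporter's profit is π_i = q_i(157.2 − 2Q) − 30q_i, with Q = q_i + Σ_{j≠i} q_j.
First-order condition: 127.2 − 4q_i − 2Σ_{j≠i} q_j = 0.
In a symmetric equilibrium every exporter chooses the same q, so Σ_{j≠i} q_j = 4q. The condition becomes 127.2 − 12q = 0, giving q = 127.2/12 = 10.6.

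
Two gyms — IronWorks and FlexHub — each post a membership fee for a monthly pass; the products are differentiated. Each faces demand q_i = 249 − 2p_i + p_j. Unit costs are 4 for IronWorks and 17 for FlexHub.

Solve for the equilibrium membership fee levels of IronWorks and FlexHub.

87.4, 92.6

IronWorks's profit: π = (p_{IronWorks} − 4)(249 − 2p_{IronWorks} + p_{FlexHub}).
∂π/∂p_{IronWorks} = 257 − 4p_{IronWorks} + p_{FlexHub} = 0 ⇒ p_{IronWorks} = 64.25 + 0.25p_{FlexHub}.
Similarly p_{FlexHub} = 70.75 + 0.25p_{IronWorks}.
Substituting the second reaction function into the first: p_{IronWorks} = 64.25 + 0.25(70.75 + 0.25p_{IronWorks}), which gives 0.9375p_{IronWorks} = 81.9375 ⇒ p_{IronWorks} = 87.4.
Then p_{FlexHub} = 70.75 + 0.25·87.4 = 92.6.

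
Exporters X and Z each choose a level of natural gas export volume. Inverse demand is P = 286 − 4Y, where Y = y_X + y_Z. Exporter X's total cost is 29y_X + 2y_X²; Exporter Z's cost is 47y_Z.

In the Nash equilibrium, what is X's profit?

1134.375

Exporter X's profit: π = y_X(286 − 4(y_X + y_Z)) − 29y_X − 2y_X².
∂π/∂y_X = 257 − 12y_X − 4y_Z = 0, so y_X = 257/12 − (1/3)y_Z.
For Z: ∂π/∂y_Z = 239 − 8y_Z − 4y_X = 0 ⇒ y_Z = 29.875 − 0.5y_X.
Substituting the second reaction function into the first: y_X = 257/12 − (1/3)(29.875 − 0.5y_X), which gives (5/6)y_X = 275/24 ⇒ y_X = 13.75.
Then y_Z = 29.875 − 0.5·13.75 = 23.
Price P = 286 − 4·36.75 = 139.
X's profit: (139 − 29)·13.75 − 2(13.75)² = 1134.375.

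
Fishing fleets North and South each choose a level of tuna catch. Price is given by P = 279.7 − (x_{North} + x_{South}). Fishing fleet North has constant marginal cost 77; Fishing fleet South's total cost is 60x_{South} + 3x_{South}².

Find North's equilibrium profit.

8734.7716

Fishing fleet North's profit: π = x_{North}(279.7 − (x_{North} + x_{South})) − 77x_{North}.
∂π/∂x_{North} = 202.7 − 2x_{North} − x_{South} = 0, so x_{North} = 101.35 − 0.5x_{South}.
For South: ∂π/∂x_{South} = 219.7 − 8x_{South} − x_{North} = 0 ⇒ x_{South} = 27.4625 − 0.125x_{North}.
Substituting the second reaction function into the first: x_{North} = 101.35 − 0.5(27.4625 − 0.125x_{North}), which gives 0.9375x_{North} = 14019/160 ⇒ x_{North} = 93.46.
Then x_{South} = 27.4625 − 0.125·93.46 = 15.78.
Price P = 279.7 − 109.24 = 170.46.
North's profit: (170.46 − 77)·93.46 = 8734.7716.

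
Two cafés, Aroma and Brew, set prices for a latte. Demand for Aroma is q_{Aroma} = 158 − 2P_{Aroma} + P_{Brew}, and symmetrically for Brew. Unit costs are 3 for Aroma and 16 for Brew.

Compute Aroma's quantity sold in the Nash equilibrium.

Aroma's profit: π = (P_{Aroma} − 3)(158 − 2P_{Aroma} + P_{Brew}).
∂π/∂P_{Aroma} = 164 − 4P_{Aroma} + P_{Brew} = 0 ⇒ P_{Aroma} = 41 + 0.25P_{Brew}.
Similarly P_{Brew} = 47.5 + 0.25P_{Aroma}.
Substituting the second reaction function into the first: P_{Aroma} = 41 + 0.25(47.5 + 0.25P_{Aroma}), which gives 0.9375P_{Aroma} = 52.875 ⇒ P_{Aroma} = 56.4.
Then P_{Brew} = 47.5 + 0.25·56.4 = 61.6.
q_{Aroma} = 158 − 2·56.4 + 61.6 = 106.8.

106.8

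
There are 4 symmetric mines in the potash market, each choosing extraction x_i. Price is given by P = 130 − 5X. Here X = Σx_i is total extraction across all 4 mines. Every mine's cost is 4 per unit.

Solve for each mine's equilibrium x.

5.04

A representative mine's profit is π_i = x_i(130 − 5X) − 4x_i, with X = x_i + Σ_{j≠i} x_j.
First-order condition: 126 − 10x_i − 5Σ_{j≠i} x_j = 0.
In a symmetric equilibrium every mine chooses the same x, so Σ_{j≠i} x_j = 3x. The condition becomes 126 − 25x = 0, giving x = 126/25 = 5.04.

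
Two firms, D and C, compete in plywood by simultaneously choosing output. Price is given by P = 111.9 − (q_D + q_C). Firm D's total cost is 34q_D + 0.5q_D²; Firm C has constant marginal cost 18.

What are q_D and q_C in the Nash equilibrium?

12.38, 40.76

Firm D's profit: π = q_D(111.9 − (q_D + q_C)) − 34q_D − 0.5q_D².
∂π/∂q_D = 77.9 − 3q_D − q_C = 0, so q_D = 779/30 − (1/3)q_C.
For C: ∂π/∂q_C = 93.9 − 2q_C − q_D = 0 ⇒ q_C = 46.95 − 0.5q_D.
Plugging q_C into D's best response: q_D = 779/30 − (1/3)(46.95 − 0.5q_D) ⇒ (5/6)q_D = 619/60, so q_D = 12.38.
Then q_C = 46.95 − 0.5·12.38 = 40.76.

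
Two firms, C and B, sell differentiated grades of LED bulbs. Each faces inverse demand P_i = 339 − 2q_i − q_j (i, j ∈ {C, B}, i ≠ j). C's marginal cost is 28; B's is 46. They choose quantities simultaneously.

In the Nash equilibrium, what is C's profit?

Firm C's profit: π = q_C(339 − 2q_C − q_B) − 28q_C.
∂π/∂q_C = 311 − 4q_C − q_B = 0 ⇒ q_C = 77.75 − 0.25q_B.
Similarly q_B = 73.25 − 0.25q_C.
Substituting the second reaction function into the first: q_C = 77.75 − 0.25(73.25 − 0.25q_C), which gives 0.9375q_C = 59.4375 ⇒ q_C = 63.4.
Then q_B = 73.25 − 0.25·63.4 = 57.4.
P_C = 339 − 2·63.4 − 57.4 = 154.8.
Profit = (154.8 − 28)·63.4 = 8039.12.

8039.12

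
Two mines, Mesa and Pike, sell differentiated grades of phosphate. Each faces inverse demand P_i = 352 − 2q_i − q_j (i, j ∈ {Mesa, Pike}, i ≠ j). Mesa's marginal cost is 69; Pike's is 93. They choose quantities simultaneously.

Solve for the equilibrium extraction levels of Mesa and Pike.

Mine Mesa's profit: π = q_{Mesa}(352 − 2q_{Mesa} − q_{Pike}) − 69q_{Mesa}.
∂π/∂q_{Mesa} = 283 − 4q_{Mesa} − q_{Pike} = 0 ⇒ q_{Mesa} = 70.75 − 0.25q_{Pike}.
Similarly q_{Pike} = 64.75 − 0.25q_{Mesa}.
Substituting the second reaction function into the first: q_{Mesa} = 70.75 − 0.25(64.75 − 0.25q_{Mesa}), which gives 0.9375q_{Mesa} = 54.5625 ⇒ q_{Mesa} = 58.2.
Then q_{Pike} = 64.75 − 0.25·58.2 = 50.2.

58.2, 50.2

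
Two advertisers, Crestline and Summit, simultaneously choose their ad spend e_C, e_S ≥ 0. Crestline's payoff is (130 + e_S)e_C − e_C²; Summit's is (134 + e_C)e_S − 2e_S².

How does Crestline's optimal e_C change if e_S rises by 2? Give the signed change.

Expanding Crestline's payoff: 130e_C + e_Se_C − e_C².
∂π/∂e_C = 130 + e_S − 2e_C = 0, so e_C = 65 + 0.5e_S.
The reaction-function slope is 0.5, so a 2-unit rise in e_S moves e_C by 0.5 × 2 = 1. Crestline's best response rises — the actions are strategic complements.

1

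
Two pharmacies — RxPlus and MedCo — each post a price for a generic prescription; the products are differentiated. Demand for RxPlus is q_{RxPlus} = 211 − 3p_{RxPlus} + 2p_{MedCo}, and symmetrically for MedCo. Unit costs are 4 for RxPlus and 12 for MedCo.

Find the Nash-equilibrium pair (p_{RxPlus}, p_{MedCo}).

57.25, 60.25

RxPlus's profit: π = (p_{RxPlus} − 4)(211 − 3p_{RxPlus} + 2p_{MedCo}).
∂π/∂p_{RxPlus} = 223 − 6p_{RxPlus} + 2p_{MedCo} = 0 ⇒ p_{RxPlus} = 223/6 + (1/3)p_{MedCo}.
Similarly p_{MedCo} = 247/6 + (1/3)p_{RxPlus}.
Plugging p_{MedCo} into RxPlus's best response: p_{RxPlus} = 223/6 + (1/3)(247/6 + (1/3)p_{RxPlus}) ⇒ (8/9)p_{RxPlus} = 458/9, so p_{RxPlus} = 57.25.
Then p_{MedCo} = 247/6 + (1/3)·57.25 = 60.25.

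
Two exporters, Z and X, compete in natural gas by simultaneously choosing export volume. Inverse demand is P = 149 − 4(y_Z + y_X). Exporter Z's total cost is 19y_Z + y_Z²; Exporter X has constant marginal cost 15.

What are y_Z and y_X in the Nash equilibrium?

Exporter Z's profit: π = y_Z(149 − 4(y_Z + y_X)) − 19y_Z − y_Z².
∂π/∂y_Z = 130 − 10y_Z − 4y_X = 0, so y_Z = 13 − 0.4y_X.
For X: ∂π/∂y_X = 134 − 8y_X − 4y_Z = 0 ⇒ y_X = 16.75 − 0.5y_Z.
Substituting the second reaction function into the first: y_Z = 13 − 0.4(16.75 − 0.5y_Z), which gives 0.8y_Z = 6.3 ⇒ y_Z = 7.875.
Then y_X = 16.75 − 0.5·7.875 = 12.8125.

7.875, 12.8125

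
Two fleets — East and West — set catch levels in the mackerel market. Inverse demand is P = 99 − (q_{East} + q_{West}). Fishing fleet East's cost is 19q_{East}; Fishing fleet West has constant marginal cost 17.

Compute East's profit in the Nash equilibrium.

Fishing fleet East's profit: π = q_{East}(99 − (q_{East} + q_{West})) − 19q_{East}.
∂π/∂q_{East} = 80 − 2q_{East} − q_{West} = 0, so q_{East} = 40 − 0.5q_{West}.
By the same steps for West: q_{West} = 41 − 0.5q_{East}.
Solving the two reaction functions simultaneously: (1 − (−0.5)(−0.5))q_{East} = 40 − 0.5·41, so 0.75q_{East} = 19.5 and q_{East} = 26.
Then q_{West} = 41 − 0.5·26 = 28.
Price P = 99 − 54 = 45.
East's profit: (45 − 19)·26 = 676.

676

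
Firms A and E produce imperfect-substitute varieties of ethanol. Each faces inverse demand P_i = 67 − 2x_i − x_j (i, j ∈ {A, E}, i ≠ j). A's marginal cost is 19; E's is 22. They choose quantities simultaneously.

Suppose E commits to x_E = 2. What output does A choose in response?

Firm A's profit: π = x_A(67 − 2x_A − x_E) − 19x_A.
∂π/∂x_A = 48 − 4x_A − x_E = 0 ⇒ x_A = 12 − 0.25x_E.
At x_E = 2: x_A = 12 − 0.25·2 = 11.5.

11.5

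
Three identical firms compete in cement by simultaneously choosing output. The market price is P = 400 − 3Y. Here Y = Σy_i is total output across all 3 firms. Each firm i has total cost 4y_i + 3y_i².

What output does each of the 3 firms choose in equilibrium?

22

A representative firm's profit is π_i = y_i(400 − 3Y) − 4y_i − 3y_i², with Y = y_i + Σ_{j≠i} y_j.
First-order condition: 396 − 12y_i − 3Σ_{j≠i} y_j = 0.
Imposing symmetry (y_j = y for all j) turns Σ_{j≠i} y_j into 2y, so 396 = 18y and y = 22.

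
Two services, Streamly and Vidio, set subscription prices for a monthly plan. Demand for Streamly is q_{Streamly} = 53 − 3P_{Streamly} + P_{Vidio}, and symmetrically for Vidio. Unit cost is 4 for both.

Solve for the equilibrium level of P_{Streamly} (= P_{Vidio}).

13

Streamly's profit: π = (P_{Streamly} − 4)(53 − 3P_{Streamly} + P_{Vidio}).
∂π/∂P_{Streamly} = 65 − 6P_{Streamly} + P_{Vidio} = 0 ⇒ P_{Streamly} = 65/6 + (1/6)P_{Vidio}.
By symmetry P_{Vidio} = P_{Streamly}; substituting into the reaction function, (5/6)P_{Streamly} = 65/6 and P_{Streamly} = 13.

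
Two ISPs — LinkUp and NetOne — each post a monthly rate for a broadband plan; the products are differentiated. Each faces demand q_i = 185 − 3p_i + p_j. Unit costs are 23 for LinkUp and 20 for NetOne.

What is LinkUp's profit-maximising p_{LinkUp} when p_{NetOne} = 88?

LinkUp's profit: π = (p_{LinkUp} − 23)(185 − 3p_{LinkUp} + p_{NetOne}).
∂π/∂p_{LinkUp} = 254 − 6p_{LinkUp} + p_{NetOne} = 0 ⇒ p_{LinkUp} = 127/3 + (1/6)p_{NetOne}.
At p_{NetOne} = 88: p_{LinkUp} = 127/3 + (1/6)·88 = 57.

57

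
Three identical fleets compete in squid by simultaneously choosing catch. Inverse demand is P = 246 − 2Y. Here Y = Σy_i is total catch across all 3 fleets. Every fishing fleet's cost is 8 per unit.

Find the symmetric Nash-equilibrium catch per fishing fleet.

A representative fishing fleet's profit is π_i = y_i(246 − 2Y) − 8y_i, with Y = y_i + Σ_{j≠i} y_j.
First-order condition: 238 − 4y_i − 2Σ_{j≠i} y_j = 0.
In a symmetric equilibrium every fishing fleet chooses the same y, so Σ_{j≠i} y_j = 2y. The condition becomes 238 − 8y = 0, giving y = 238/8 = 29.75.

29.75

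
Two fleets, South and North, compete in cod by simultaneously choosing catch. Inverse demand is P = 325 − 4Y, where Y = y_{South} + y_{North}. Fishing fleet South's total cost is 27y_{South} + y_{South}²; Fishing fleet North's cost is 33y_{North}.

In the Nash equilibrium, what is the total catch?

Fishing fleet South's profit: π = y_{South}(325 − 4(y_{South} + y_{North})) − 27y_{South} − y_{South}².
∂π/∂y_{South} = 298 − 10y_{South} − 4y_{North} = 0, so y_{South} = 29.8 − 0.4y_{North}.
For North: ∂π/∂y_{North} = 292 − 8y_{North} − 4y_{South} = 0 ⇒ y_{North} = 36.5 − 0.5y_{South}.
Plugging y_{North} into South's best response: y_{South} = 29.8 − 0.4(36.5 − 0.5y_{South}) ⇒ 0.8y_{South} = 15.2, so y_{South} = 19.
Then y_{North} = 36.5 − 0.5·19 = 27.
Total catch: 19 + 27 = 46.

46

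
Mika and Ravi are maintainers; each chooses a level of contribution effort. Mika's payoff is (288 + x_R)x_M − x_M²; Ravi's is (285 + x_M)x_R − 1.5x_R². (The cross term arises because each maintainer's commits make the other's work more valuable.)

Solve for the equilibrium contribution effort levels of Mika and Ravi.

Expanding Mika's payoff: 288x_M + x_Rx_M − x_M².
∂π/∂x_M = 288 + x_R − 2x_M = 0, so x_M = 144 + 0.5x_R.
Likewise for Ravi: x_R = 95 + (1/3)x_M.
Plugging x_R into Mika's best response: x_M = 144 + 0.5(95 + (1/3)x_M) ⇒ (5/6)x_M = 191.5, so x_M = 229.8.
Then x_R = 95 + (1/3)·229.8 = 171.6.

229.8, 171.6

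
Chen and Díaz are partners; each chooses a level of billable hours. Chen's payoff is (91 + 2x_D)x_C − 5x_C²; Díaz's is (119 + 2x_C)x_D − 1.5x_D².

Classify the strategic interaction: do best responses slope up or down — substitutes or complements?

strategic complements

Expanding Chen's payoff: 91x_C + 2x_Dx_C − 5x_C².
∂π/∂x_C = 91 + 2x_D − 10x_C = 0, so x_C = 9.1 + 0.2x_D.
The best-response slope dx_C/dx_D = 0.2 > 0: the reaction function is upward-sloping, so the choices are strategic complements.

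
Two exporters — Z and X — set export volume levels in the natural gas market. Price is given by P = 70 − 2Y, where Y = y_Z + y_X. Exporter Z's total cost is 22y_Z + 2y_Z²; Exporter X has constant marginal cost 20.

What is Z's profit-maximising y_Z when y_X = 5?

Exporter Z's profit: π = y_Z(70 − 2(y_Z + y_X)) − 22y_Z − 2y_Z².
∂π/∂y_Z = 48 − 8y_Z − 2y_X = 0, so y_Z = 6 − 0.25y_X.
At y_X = 5: y_Z = 6 − 0.25·5 = 4.75.

4.75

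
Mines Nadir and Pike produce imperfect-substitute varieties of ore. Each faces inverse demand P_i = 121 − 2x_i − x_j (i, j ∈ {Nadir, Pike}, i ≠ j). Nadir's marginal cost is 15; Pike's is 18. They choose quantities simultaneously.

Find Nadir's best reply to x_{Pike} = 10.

24

Mine Nadir's profit: π = x_{Nadir}(121 − 2x_{Nadir} − x_{Pike}) − 15x_{Nadir}.
∂π/∂x_{Nadir} = 106 − 4x_{Nadir} − x_{Pike} = 0 ⇒ x_{Nadir} = 26.5 − 0.25x_{Pike}.
At x_{Pike} = 10: x_{Nadir} = 26.5 − 0.25·10 = 24.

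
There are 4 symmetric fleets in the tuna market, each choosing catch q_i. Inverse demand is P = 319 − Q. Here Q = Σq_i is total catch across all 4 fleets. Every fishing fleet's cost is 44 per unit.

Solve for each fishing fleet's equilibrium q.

A representative fishing fleet's profit is π_i = q_i(319 − Q) − 44q_i, with Q = q_i + Σ_{j≠i} q_j.
First-order condition: 275 − 2q_i − Σ_{j≠i} q_j = 0.
In a symmetric equilibrium every fishing fleet chooses the same q, so Σ_{j≠i} q_j = 3q. The condition becomes 275 − 5q = 0, giving q = 275/5 = 55.

55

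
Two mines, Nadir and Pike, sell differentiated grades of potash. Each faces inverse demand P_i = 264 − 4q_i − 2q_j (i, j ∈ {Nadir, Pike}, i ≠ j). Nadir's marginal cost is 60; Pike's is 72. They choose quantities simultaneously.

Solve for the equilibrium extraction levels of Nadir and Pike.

Mine Nadir's profit: π = q_{Nadir}(264 − 4q_{Nadir} − 2q_{Pike}) − 60q_{Nadir}.
∂π/∂q_{Nadir} = 204 − 8q_{Nadir} − 2q_{Pike} = 0 ⇒ q_{Nadir} = 25.5 − 0.25q_{Pike}.
Similarly q_{Pike} = 24 − 0.25q_{Nadir}.
Substituting the second reaction function into the first: q_{Nadir} = 25.5 − 0.25(24 − 0.25q_{Nadir}), which gives 0.9375q_{Nadir} = 19.5 ⇒ q_{Nadir} = 20.8.
Then q_{Pike} = 24 − 0.25·20.8 = 18.8.

20.8, 18.8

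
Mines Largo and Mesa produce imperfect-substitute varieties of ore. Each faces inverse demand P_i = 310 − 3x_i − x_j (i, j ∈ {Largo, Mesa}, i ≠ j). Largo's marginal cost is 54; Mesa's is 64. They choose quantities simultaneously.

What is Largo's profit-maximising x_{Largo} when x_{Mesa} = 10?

41

Mine Largo's profit: π = x_{Largo}(310 − 3x_{Largo} − x_{Mesa}) − 54x_{Largo}.
∂π/∂x_{Largo} = 256 − 6x_{Largo} − x_{Mesa} = 0 ⇒ x_{Largo} = 128/3 − (1/6)x_{Mesa}.
At x_{Mesa} = 10: x_{Largo} = 128/3 − (1/6)·10 = 41.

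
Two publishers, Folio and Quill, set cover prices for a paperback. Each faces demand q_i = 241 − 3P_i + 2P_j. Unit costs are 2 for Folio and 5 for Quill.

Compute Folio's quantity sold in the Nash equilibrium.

Folio's profit: π = (P_{Folio} − 2)(241 − 3P_{Folio} + 2P_{Quill}).
∂π/∂P_{Folio} = 247 − 6P_{Folio} + 2P_{Quill} = 0 ⇒ P_{Folio} = 247/6 + (1/3)P_{Quill}.
Similarly P_{Quill} = 128/3 + (1/3)P_{Folio}.
Substituting the second reaction function into the first: P_{Folio} = 247/6 + (1/3)(128/3 + (1/3)P_{Folio}), which gives (8/9)P_{Folio} = 997/18 ⇒ P_{Folio} = 62.3125.
Then P_{Quill} = 128/3 + (1/3)·62.3125 = 63.4375.
q_{Folio} = 241 − 3·62.3125 + 2·63.4375 = 180.9375.

180.9375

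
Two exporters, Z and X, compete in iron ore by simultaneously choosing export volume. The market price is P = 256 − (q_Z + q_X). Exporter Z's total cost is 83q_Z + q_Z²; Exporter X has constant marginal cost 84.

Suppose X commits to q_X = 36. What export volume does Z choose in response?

Exporter Z's profit: π = q_Z(256 − (q_Z + q_X)) − 83q_Z − q_Z².
∂π/∂q_Z = 173 − 4q_Z − q_X = 0, so q_Z = 43.25 − 0.25q_X.
At q_X = 36: q_Z = 43.25 − 0.25·36 = 34.25.

34.25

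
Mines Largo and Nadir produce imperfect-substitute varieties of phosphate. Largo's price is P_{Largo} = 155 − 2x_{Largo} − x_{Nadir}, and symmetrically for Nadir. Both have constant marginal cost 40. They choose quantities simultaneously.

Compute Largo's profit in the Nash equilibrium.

1058

Mine Largo's profit: π = x_{Largo}(155 − 2x_{Largo} − x_{Nadir}) − 40x_{Largo}.
∂π/∂x_{Largo} = 115 − 4x_{Largo} − x_{Nadir} = 0 ⇒ x_{Largo} = 28.75 − 0.25x_{Nadir}.
Setting x_{Largo} = x_{Nadir} in the reaction function: x_{Largo} = 28.75 − 0.25x_{Largo}, so x_{Largo} = 28.75 / 1.25 = 23.
P_{Largo} = 155 − 2·23 − 23 = 86.
Profit = (86 − 40)·23 = 1058.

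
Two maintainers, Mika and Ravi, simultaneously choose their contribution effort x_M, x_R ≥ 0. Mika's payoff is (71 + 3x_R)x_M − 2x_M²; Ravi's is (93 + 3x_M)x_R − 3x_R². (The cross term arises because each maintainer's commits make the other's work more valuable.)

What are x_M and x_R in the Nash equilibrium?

Expanding Mika's payoff: 71x_M + 3x_Rx_M − 2x_M².
∂π/∂x_M = 71 + 3x_R − 4x_M = 0, so x_M = 17.75 + 0.75x_R.
Likewise for Ravi: x_R = 15.5 + 0.5x_M.
Plugging x_R into Mika's best response: x_M = 17.75 + 0.75(15.5 + 0.5x_M) ⇒ 0.625x_M = 29.375, so x_M = 47.
Then x_R = 15.5 + 0.5·47 = 39.

47, 39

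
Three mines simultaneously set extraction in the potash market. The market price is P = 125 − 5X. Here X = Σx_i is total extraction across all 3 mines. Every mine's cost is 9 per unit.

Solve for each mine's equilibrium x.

A representative mine's profit is π_i = x_i(125 − 5X) − 9x_i, with X = x_i + Σ_{j≠i} x_j.
First-order condition: 116 − 10x_i − 5Σ_{j≠i} x_j = 0.
Imposing symmetry (x_j = x for all j) turns Σ_{j≠i} x_j into 2x, so 116 = 20x and x = 5.8.

5.8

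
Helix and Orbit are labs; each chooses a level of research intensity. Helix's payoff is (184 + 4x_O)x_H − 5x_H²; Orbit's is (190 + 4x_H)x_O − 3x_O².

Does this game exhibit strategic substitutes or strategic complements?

Expanding Helix's payoff: 184x_H + 4x_Ox_H − 5x_H².
∂π/∂x_H = 184 + 4x_O − 10x_H = 0, so x_H = 18.4 + 0.4x_O.
The best-response slope dx_H/dx_O = 0.4 > 0: the reaction function is upward-sloping, so the choices are strategic complements.

strategic complements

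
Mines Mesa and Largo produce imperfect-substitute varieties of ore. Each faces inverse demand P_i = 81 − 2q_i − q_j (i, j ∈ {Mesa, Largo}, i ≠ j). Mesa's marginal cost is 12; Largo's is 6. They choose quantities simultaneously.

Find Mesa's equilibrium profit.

359.12

Mine Mesa's profit: π = q_{Mesa}(81 − 2q_{Mesa} − q_{Largo}) − 12q_{Mesa}.
∂π/∂q_{Mesa} = 69 − 4q_{Mesa} − q_{Largo} = 0 ⇒ q_{Mesa} = 17.25 − 0.25q_{Largo}.
Similarly q_{Largo} = 18.75 − 0.25q_{Mesa}.
Solving the two reaction functions simultaneously: (1 − (−0.25)(−0.25))q_{Mesa} = 17.25 − 0.25·18.75, so 0.9375q_{Mesa} = 12.5625 and q_{Mesa} = 13.4.
Then q_{Largo} = 18.75 − 0.25·13.4 = 15.4.
P_{Mesa} = 81 − 2·13.4 − 15.4 = 38.8.
Profit = (38.8 − 12)·13.4 = 359.12.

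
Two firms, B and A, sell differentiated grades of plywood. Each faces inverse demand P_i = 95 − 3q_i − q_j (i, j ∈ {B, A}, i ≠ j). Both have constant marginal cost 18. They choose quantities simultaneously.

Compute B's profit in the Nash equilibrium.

Firm B's profit: π = q_B(95 − 3q_B − q_A) − 18q_B.
∂π/∂q_B = 77 − 6q_B − q_A = 0 ⇒ q_B = 77/6 − (1/6)q_A.
By symmetry q_A = q_B; substituting into the reaction function, (7/6)q_B = 77/6 and q_B = 11.
P_B = 95 − 3·11 − 11 = 51.
Profit = (51 − 18)·11 = 363.

363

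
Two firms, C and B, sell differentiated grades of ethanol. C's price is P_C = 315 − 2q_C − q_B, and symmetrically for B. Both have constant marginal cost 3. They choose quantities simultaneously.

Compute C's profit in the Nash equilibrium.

7787.52

Firm C's profit: π = q_C(315 − 2q_C − q_B) − 3q_C.
∂π/∂q_C = 312 − 4q_C − q_B = 0 ⇒ q_C = 78 − 0.25q_B.
Setting q_C = q_B in the reaction function: q_C = 78 − 0.25q_C, so q_C = 78 / 1.25 = 62.4.
P_C = 315 − 2·62.4 − 62.4 = 127.8.
Profit = (127.8 − 3)·62.4 = 7787.52.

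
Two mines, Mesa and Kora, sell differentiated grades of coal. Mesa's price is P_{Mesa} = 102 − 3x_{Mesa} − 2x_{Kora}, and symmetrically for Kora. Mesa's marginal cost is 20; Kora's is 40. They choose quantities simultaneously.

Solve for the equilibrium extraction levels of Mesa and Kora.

11.5, 6.5

Mine Mesa's profit: π = x_{Mesa}(102 − 3x_{Mesa} − 2x_{Kora}) − 20x_{Mesa}.
∂π/∂x_{Mesa} = 82 − 6x_{Mesa} − 2x_{Kora} = 0 ⇒ x_{Mesa} = 41/3 − (1/3)x_{Kora}.
Similarly x_{Kora} = 31/3 − (1/3)x_{Mesa}.
Substituting the second reaction function into the first: x_{Mesa} = 41/3 − (1/3)(31/3 − (1/3)x_{Mesa}), which gives (8/9)x_{Mesa} = 92/9 ⇒ x_{Mesa} = 11.5.
Then x_{Kora} = 31/3 − (1/3)·11.5 = 6.5.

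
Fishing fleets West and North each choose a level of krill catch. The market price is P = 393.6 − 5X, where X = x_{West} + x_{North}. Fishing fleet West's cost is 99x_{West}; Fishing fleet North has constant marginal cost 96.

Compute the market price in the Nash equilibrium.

196.2

Fishing fleet West's profit: π = x_{West}(393.6 − 5(x_{West} + x_{North})) − 99x_{West}.
∂π/∂x_{West} = 294.6 − 10x_{West} − 5x_{North} = 0, so x_{West} = 29.46 − 0.5x_{North}.
By the same steps for North: x_{North} = 29.76 − 0.5x_{West}.
Solving the two reaction functions simultaneously: (1 − (−0.5)(−0.5))x_{West} = 29.46 − 0.5·29.76, so 0.75x_{West} = 14.58 and x_{West} = 19.44.
Then x_{North} = 29.76 − 0.5·19.44 = 20.04.
Equilibrium price: P = 393.6 − 5·39.48 = 196.2.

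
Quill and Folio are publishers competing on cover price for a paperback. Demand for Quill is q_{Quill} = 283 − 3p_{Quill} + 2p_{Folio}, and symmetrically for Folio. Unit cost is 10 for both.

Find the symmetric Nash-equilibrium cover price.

Quill's profit: π = (p_{Quill} − 10)(283 − 3p_{Quill} + 2p_{Folio}).
∂π/∂p_{Quill} = 313 − 6p_{Quill} + 2p_{Folio} = 0 ⇒ p_{Quill} = 313/6 + (1/3)p_{Folio}.
The game is symmetric, so in equilibrium p_{Folio} = p_{Quill}: the reaction function gives (2/3)p_{Quill} = 313/6, hence p_{Quill} = 78.25.

78.25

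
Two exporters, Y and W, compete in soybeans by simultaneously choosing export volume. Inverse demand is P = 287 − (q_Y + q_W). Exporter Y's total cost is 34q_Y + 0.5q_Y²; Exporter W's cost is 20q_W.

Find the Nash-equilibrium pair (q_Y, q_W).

47.8, 109.6

Exporter Y's profit: π = q_Y(287 − (q_Y + q_W)) − 34q_Y − 0.5q_Y².
∂π/∂q_Y = 253 − 3q_Y − q_W = 0, so q_Y = 253/3 − (1/3)q_W.
For W: ∂π/∂q_W = 267 − 2q_W − q_Y = 0 ⇒ q_W = 133.5 − 0.5q_Y.
Plugging q_W into Y's best response: q_Y = 253/3 − (1/3)(133.5 − 0.5q_Y) ⇒ (5/6)q_Y = 239/6, so q_Y = 47.8.
Then q_W = 133.5 − 0.5·47.8 = 109.6.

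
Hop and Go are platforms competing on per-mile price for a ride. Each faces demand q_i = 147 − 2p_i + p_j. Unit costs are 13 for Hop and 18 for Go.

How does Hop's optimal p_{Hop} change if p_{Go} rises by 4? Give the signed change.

1

Hop's profit: π = (p_{Hop} − 13)(147 − 2p_{Hop} + p_{Go}).
∂π/∂p_{Hop} = 173 − 4p_{Hop} + p_{Go} = 0 ⇒ p_{Hop} = 43.25 + 0.25p_{Go}.
The reaction-function slope is 0.25, so a 4-unit rise in p_{Go} moves p_{Hop} by 0.25 × 4 = 1. Hop's best response rises — the actions are strategic complements.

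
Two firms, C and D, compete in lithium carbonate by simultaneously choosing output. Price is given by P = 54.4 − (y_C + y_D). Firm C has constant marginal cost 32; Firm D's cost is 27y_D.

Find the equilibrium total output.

Firm C's profit: π = y_C(54.4 − (y_C + y_D)) − 32y_C.
∂π/∂y_C = 22.4 − 2y_C − y_D = 0, so y_C = 11.2 − 0.5y_D.
By the same steps for D: y_D = 13.7 − 0.5y_C.
Substituting the second reaction function into the first: y_C = 11.2 − 0.5(13.7 − 0.5y_C), which gives 0.75y_C = 4.35 ⇒ y_C = 5.8.
Then y_D = 13.7 − 0.5·5.8 = 10.8.
Total output: 5.8 + 10.8 = 16.6.

16.6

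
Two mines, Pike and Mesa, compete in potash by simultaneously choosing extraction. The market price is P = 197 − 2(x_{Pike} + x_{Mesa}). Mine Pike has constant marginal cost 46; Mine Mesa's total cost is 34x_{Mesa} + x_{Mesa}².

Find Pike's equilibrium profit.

1682

Mine Pike's profit: π = x_{Pike}(197 − 2(x_{Pike} + x_{Mesa})) − 46x_{Pike}.
∂π/∂x_{Pike} = 151 − 4x_{Pike} − 2x_{Mesa} = 0, so x_{Pike} = 37.75 − 0.5x_{Mesa}.
For Mesa: ∂π/∂x_{Mesa} = 163 − 6x_{Mesa} − 2x_{Pike} = 0 ⇒ x_{Mesa} = 163/6 − (1/3)x_{Pike}.
Solving the two reaction functions simultaneously: (1 − (−0.5)(−1/3))x_{Pike} = 37.75 − 0.5·(163/6), so (5/6)x_{Pike} = 145/6 and x_{Pike} = 29.
Then x_{Mesa} = 163/6 − (1/3)·29 = 17.5.
Price P = 197 − 2·46.5 = 104.
Pike's profit: (104 − 46)·29 = 1682.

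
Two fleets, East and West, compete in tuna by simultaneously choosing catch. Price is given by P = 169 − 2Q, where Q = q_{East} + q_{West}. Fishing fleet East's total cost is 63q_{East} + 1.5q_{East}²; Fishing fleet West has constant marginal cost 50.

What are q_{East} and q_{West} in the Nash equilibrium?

7.75, 25.875

Fishing fleet East's profit: π = q_{East}(169 − 2(q_{East} + q_{West})) − 63q_{East} − 1.5q_{East}².
∂π/∂q_{East} = 106 − 7q_{East} − 2q_{West} = 0, so q_{East} = 106/7 − (2/7)q_{West}.
For West: ∂π/∂q_{West} = 119 − 4q_{West} − 2q_{East} = 0 ⇒ q_{West} = 29.75 − 0.5q_{East}.
Substituting the second reaction function into the first: q_{East} = 106/7 − (2/7)(29.75 − 0.5q_{East}), which gives (6/7)q_{East} = 93/14 ⇒ q_{East} = 7.75.
Then q_{West} = 29.75 − 0.5·7.75 = 25.875.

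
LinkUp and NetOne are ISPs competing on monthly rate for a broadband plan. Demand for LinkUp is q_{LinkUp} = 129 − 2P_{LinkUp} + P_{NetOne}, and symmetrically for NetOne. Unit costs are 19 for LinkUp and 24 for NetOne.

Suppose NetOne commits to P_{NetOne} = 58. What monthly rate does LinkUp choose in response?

56.25

LinkUp's profit: π = (P_{LinkUp} − 19)(129 − 2P_{LinkUp} + P_{NetOne}).
∂π/∂P_{LinkUp} = 167 − 4P_{LinkUp} + P_{NetOne} = 0 ⇒ P_{LinkUp} = 41.75 + 0.25P_{NetOne}.
At P_{NetOne} = 58: P_{LinkUp} = 41.75 + 0.25·58 = 56.25.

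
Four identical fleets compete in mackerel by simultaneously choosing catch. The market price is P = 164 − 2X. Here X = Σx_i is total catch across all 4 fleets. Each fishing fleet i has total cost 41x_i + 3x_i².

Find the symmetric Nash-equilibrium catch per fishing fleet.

7.6875

A representative fishing fleet's profit is π_i = x_i(164 − 2X) − 41x_i − 3x_i², with X = x_i + Σ_{j≠i} x_j.
First-order condition: 123 − 10x_i − 2Σ_{j≠i} x_j = 0.
With identical fishing fleets, set every x_j = x: then 123 − 10x − 6x = 0, i.e. x = 123/16 = 7.6875.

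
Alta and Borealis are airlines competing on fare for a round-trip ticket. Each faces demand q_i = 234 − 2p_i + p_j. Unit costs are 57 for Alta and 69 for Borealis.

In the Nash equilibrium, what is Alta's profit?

7344.72

Alta's profit: π = (p_{Alta} − 57)(234 − 2p_{Alta} + p_{Borealis}).
∂π/∂p_{Alta} = 348 − 4p_{Alta} + p_{Borealis} = 0 ⇒ p_{Alta} = 87 + 0.25p_{Borealis}.
Similarly p_{Borealis} = 93 + 0.25p_{Alta}.
Substituting the second reaction function into the first: p_{Alta} = 87 + 0.25(93 + 0.25p_{Alta}), which gives 0.9375p_{Alta} = 110.25 ⇒ p_{Alta} = 117.6.
Then p_{Borealis} = 93 + 0.25·117.6 = 122.4.
q_{Alta} = 234 − 2·117.6 + 122.4 = 121.2.
Profit = (117.6 − 57)·121.2 = 7344.72.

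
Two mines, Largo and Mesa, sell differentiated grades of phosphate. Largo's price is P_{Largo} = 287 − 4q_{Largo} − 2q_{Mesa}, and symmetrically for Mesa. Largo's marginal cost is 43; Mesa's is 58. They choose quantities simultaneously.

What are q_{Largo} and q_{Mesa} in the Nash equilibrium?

24.9, 22.4

Mine Largo's profit: π = q_{Largo}(287 − 4q_{Largo} − 2q_{Mesa}) − 43q_{Largo}.
∂π/∂q_{Largo} = 244 − 8q_{Largo} − 2q_{Mesa} = 0 ⇒ q_{Largo} = 30.5 − 0.25q_{Mesa}.
Similarly q_{Mesa} = 28.625 − 0.25q_{Largo}.
Solving the two reaction functions simultaneously: (1 − (−0.25)(−0.25))q_{Largo} = 30.5 − 0.25·28.625, so 0.9375q_{Largo} = 747/32 and q_{Largo} = 24.9.
Then q_{Mesa} = 28.625 − 0.25·24.9 = 22.4.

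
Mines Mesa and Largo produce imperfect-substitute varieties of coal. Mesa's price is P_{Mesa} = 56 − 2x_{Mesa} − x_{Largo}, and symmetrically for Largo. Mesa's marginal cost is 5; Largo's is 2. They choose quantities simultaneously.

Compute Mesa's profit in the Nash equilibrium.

Mine Mesa's profit: π = x_{Mesa}(56 − 2x_{Mesa} − x_{Largo}) − 5x_{Mesa}.
∂π/∂x_{Mesa} = 51 − 4x_{Mesa} − x_{Largo} = 0 ⇒ x_{Mesa} = 12.75 − 0.25x_{Largo}.
Similarly x_{Largo} = 13.5 − 0.25x_{Mesa}.
Substituting the second reaction function into the first: x_{Mesa} = 12.75 − 0.25(13.5 − 0.25x_{Mesa}), which gives 0.9375x_{Mesa} = 9.375 ⇒ x_{Mesa} = 10.
Then x_{Largo} = 13.5 − 0.25·10 = 11.
P_{Mesa} = 56 − 2·10 − 11 = 25.
Profit = (25 − 5)·10 = 200.

200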